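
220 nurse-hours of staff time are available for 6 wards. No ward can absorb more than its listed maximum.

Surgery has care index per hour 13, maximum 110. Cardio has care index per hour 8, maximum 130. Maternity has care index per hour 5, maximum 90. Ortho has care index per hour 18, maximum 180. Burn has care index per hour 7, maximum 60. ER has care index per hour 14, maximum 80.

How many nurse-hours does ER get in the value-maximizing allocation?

40

Highest care index per hour first: Ortho 18 > ER 14 > Surgery 13 > Cardio 8 > Burn 7 > Maternity 5.
Give Ortho 180 to hit its cap of 180 ; 40 left.
ER: +40 (room for 80) → 40. Pool exhausted.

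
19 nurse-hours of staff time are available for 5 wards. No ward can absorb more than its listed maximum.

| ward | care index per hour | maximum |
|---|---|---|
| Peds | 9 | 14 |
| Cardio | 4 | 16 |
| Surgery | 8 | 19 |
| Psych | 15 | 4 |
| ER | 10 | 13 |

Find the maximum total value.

208

Highest care index per hour first: Psych 15 > ER 10 > Peds 9 > Surgery 8 > Cardio 4.
Psych takes 4 to reach its cap of 4 → 15 left.
Give ER 13 to hit its cap of 13 → 2 left.
Peds has room for 14 but only 2 remain, so it gets 2.
Total = 9×2 + 15×4 + 10×13 = 208.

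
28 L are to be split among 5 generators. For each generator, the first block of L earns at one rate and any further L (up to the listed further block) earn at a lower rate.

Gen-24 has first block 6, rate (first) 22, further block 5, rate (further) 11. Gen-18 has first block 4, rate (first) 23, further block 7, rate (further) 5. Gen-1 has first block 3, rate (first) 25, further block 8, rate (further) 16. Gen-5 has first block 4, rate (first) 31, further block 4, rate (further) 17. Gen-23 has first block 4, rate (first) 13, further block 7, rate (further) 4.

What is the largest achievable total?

603

Treat each block as its own option and order by rate: Gen-5/first 31 > Gen-1/first 25 > Gen-18/first 23 > Gen-24/first 22 > Gen-5/second 17 > Gen-1/second 16 > Gen-23/first 13 > Gen-24/second 11 > Gen-18/second 5 > Gen-23/second 4.
Gen-5 first at 31: fill all 4 → 24 left.
Gen-1 first at 25: fill all 3 → 21 left.
Gen-18/first (23): +4 → 17 left.
Gen-24/first (22): +6 → 11 left.
Fill Gen-5 second block (4 at 17) → 7 left.
Gen-1/second: +7 of 8 at 16; pool empty.
Total = 31×4 + 25×3 + 23×4 + 22×6 + 17×4 + 16×7 = 603.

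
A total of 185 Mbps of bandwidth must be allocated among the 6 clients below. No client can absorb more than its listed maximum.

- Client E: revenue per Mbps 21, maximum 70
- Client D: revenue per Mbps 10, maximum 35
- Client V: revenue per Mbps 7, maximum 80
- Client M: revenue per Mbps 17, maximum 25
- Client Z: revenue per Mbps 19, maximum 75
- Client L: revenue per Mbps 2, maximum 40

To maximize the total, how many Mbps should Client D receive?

15

Rank by revenue per Mbps: Client E 21 > Client Z 19 > Client M 17 > Client D 10 > Client V 7 > Client L 2.
Give Client E 70 to hit its cap of 70 → 115 left.
Client Z takes 75 to reach its cap of 75 → 40 left.
Client M: +25 to 25 (cap) → 15 left.
Client D: +15 (room for 35) → 15. Pool exhausted.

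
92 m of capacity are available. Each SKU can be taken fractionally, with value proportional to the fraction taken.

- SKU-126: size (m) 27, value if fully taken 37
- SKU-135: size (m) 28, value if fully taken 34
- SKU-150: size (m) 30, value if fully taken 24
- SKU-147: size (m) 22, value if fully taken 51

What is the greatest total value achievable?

134

Rank by value-to-size ratio: SKU-147 51/22≈2.32, SKU-126 37/27≈1.37, SKU-135 34/28≈1.21, SKU-150 24/30≈0.8.
Take all of SKU-147 (22 m, value 51) — 70 m left.
SKU-126: take in full, 27 m for value 37 — 43 left.
SKU-135: take in full, 28 m for value 34 — 15 left.
Only 15 m remain; take 15/30 of SKU-150 for value 24×15/30 = 12.
Total value = 134.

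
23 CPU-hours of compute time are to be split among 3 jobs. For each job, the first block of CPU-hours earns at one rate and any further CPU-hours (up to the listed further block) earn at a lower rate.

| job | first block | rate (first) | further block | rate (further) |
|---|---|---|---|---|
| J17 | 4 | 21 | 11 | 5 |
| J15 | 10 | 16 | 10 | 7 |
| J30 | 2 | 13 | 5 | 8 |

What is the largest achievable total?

324

Order all 6 blocks by rate: J17/tier1 21 > J15/tier1 16 > J30/tier1 13 > J30/tier2 8 > J15/tier2 7 > J17/tier2 5.
J17/tier1 (21): +4 → 19 left.
J15/tier1 (16): +10 → 9 left.
J30/tier1 (13): +2 → 7 left.
Fill J30 tier2 block (5 at 8) → 2 left.
J15 tier2 at 7: only 2 left, fill 2.
Total = 21×4 + 16×10 + 13×2 + 8×5 + 7×2 = 324.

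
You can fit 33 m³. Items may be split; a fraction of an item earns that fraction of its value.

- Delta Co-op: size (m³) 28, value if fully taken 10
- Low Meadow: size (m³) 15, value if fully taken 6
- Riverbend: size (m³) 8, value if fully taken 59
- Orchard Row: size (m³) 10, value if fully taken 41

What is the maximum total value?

Best value per unit of size first: Riverbend 59/8≈7.38, Orchard Row 41/10≈4.1, Low Meadow 6/15≈0.4, Delta Co-op 10/28≈0.357.
All 8 m³ of Riverbend fit (value 59) ; 25 remain.
Orchard Row: take in full, 10 m³ for value 41 ; 15 left.
All 15 m³ of Low Meadow fit (value 6) ; 0 remain.
Total value = 106.

106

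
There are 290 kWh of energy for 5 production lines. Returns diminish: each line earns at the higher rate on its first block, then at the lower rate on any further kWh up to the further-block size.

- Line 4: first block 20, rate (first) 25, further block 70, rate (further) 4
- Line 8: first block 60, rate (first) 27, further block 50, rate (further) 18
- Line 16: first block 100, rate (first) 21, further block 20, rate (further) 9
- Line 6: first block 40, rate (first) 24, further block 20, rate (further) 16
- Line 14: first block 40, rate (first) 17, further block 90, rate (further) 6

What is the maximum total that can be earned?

Order all 10 blocks by rate: Line 8/T1 27 > Line 4/T1 25 > Line 6/T1 24 > Line 16/T1 21 > Line 8/T2 18 > Line 14/T1 17 > Line 6/T2 16 > Line 16/T2 9 > Line 14/T2 6 > Line 4/T2 4.
Line 8/T1 (27): +60 ; 230 left.
Line 4/T1 (25): +20 ; 210 left.
Line 6/T1 (24): +40 ; 170 left.
Line 16/T1 (21): +100 ; 70 left.
Line 8/T2 (18): +50 ; 20 left.
20 remain; put them into Line 14 T1 at 17.
Total = 27×60 + 25×20 + 24×40 + 21×100 + 18×50 + 17×20 = 6420.

6420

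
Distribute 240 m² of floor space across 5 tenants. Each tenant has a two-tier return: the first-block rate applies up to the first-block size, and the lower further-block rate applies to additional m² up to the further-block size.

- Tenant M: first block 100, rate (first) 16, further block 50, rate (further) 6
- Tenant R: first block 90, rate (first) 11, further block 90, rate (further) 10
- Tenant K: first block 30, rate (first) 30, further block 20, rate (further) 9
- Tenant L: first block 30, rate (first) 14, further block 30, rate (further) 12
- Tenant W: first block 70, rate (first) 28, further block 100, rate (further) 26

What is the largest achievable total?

Rank every tier by rate: Tenant K/T1 30 > Tenant W/T1 28 > Tenant W/T2 26 > Tenant M/T1 16 > Tenant L/T1 14 > Tenant L/T2 12 > Tenant R/T1 11 > Tenant R/T2 10 > Tenant K/T2 9 > Tenant M/T2 6.
Tenant K T1 at 30: fill all 30 — 210 left.
Tenant W T1 at 28: fill all 70 — 140 left.
Tenant W T2 at 26: fill all 100 — 40 left.
Tenant M T1 at 16: only 40 left, fill 40.
Total = 30×30 + 28×70 + 26×100 + 16×40 = 6100.

6100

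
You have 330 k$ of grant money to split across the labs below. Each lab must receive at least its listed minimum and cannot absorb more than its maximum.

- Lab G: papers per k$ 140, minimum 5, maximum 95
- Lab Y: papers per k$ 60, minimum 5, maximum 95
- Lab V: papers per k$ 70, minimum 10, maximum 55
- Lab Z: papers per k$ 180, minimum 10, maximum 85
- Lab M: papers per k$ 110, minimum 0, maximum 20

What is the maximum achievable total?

Meeting every minimum uses 5+5+10+10+0 = 30 k$, leaving 300.
Order the labs by papers per k$: Lab Z 180 > Lab G 140 > Lab M 110 > Lab V 70 > Lab Y 60.
Lab Z: +75 to 85 (cap) — 225 left.
Lab G: +90 to 95 (cap) — 135 left.
Lab M takes 20 more to reach its cap of 20 — 115 left.
Lab V: +45 to 55 (cap) — 70 left.
Lab Y has room for 90 more but only 70 remain, so it gets 75.
Total = 140×95 + 60×75 + 70×55 + 180×85 + 110×20 = 39150.

39150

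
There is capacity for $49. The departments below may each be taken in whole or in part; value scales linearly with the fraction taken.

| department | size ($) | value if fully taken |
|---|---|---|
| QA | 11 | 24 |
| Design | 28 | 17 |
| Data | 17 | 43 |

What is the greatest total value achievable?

79.75

Best value per unit of size first: Data 43/17≈2.53, QA 24/11≈2.18, Design 17/28≈0.607.
Take all of Data (17 $, value 43) — 32 $ left.
QA: take in full, 11 $ for value 24 — 21 left.
21 $ left: a 21/28 share of Design gives 17×21/28 = 12.75.
Total value = 79.75.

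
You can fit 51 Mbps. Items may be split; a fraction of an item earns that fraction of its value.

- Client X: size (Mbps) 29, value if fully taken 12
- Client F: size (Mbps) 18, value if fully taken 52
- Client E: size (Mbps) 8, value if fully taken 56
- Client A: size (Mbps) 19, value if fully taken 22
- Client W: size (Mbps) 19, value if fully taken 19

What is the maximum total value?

136

Rank by value-to-size ratio: Client E 56/8≈7, Client F 52/18≈2.89, Client A 22/19≈1.16, Client W 19/19≈1, Client X 12/29≈0.414.
Client E: take in full, 8 Mbps for value 56 → 43 left.
Take all of Client F (18 Mbps, value 52) → 25 Mbps left.
Client A: take in full, 19 Mbps for value 22 → 6 left.
6 Mbps left: a 6/19 share of Client W gives 19×6/19 = 6.
Total value = 136.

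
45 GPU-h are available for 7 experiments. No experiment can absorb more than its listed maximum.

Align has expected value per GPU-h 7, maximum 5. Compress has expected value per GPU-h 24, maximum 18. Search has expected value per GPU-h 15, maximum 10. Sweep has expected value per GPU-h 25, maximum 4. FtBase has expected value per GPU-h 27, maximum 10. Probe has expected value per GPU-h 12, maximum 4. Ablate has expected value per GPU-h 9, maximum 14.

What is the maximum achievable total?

Rank by expected value per GPU-h: FtBase 27 > Sweep 25 > Compress 24 > Search 15 > Probe 12 > Ablate 9 > Align 7.
Give FtBase 10 to hit its cap of 10 → 35 left.
Give Sweep 4 to hit its cap of 4 → 31 left.
Compress: +18 to 18 (cap) → 13 left.
Give Search 10 to hit its cap of 10 → 3 left.
Only 3 left; Probe takes them to reach 3.
Total = 24×18 + 15×10 + 25×4 + 27×10 + 12×3 = 988.

988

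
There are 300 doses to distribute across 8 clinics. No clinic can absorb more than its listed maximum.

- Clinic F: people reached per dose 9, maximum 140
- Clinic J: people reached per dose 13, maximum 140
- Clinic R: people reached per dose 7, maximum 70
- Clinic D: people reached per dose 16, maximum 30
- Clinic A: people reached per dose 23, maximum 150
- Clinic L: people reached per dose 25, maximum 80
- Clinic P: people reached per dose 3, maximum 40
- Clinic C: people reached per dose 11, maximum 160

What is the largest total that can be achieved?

Rank by people reached per dose: Clinic L 25 > Clinic A 23 > Clinic D 16 > Clinic J 13 > Clinic C 11 > Clinic F 9 > Clinic R 7 > Clinic P 3.
Clinic L: +80 to 80 (cap) ; 220 left.
Clinic A: +150 to 150 (cap) ; 70 left.
Clinic D: +30 to 30 (cap) ; 40 left.
Clinic J has room for 140 but only 40 remain, so it gets 40.
Total = 13×40 + 16×30 + 23×150 + 25×80 = 6450.

6450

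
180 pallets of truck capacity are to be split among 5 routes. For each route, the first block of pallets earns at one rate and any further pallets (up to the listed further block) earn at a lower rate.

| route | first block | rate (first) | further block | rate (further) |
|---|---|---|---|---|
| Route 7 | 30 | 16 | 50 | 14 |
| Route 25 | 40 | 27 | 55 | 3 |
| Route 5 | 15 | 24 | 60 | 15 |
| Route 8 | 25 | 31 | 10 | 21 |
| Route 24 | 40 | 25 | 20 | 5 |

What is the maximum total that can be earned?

4205

Treat each block as its own option and order by rate: Route 8/first 31 > Route 25/first 27 > Route 24/first 25 > Route 5/first 24 > Route 8/second 21 > Route 7/first 16 > Route 5/second 15 > Route 7/second 14 > Route 24/second 5 > Route 25/second 3.
Fill Route 8 first block (25 at 31) → 155 left.
Route 25 first at 27: fill all 40 → 115 left.
Route 24 first at 25: fill all 40 → 75 left.
Fill Route 5 first block (15 at 24) → 60 left.
Fill Route 8 second block (10 at 21) → 50 left.
Fill Route 7 first block (30 at 16) → 20 left.
Route 5/second: +20 of 60 at 15; pool empty.
Total = 31×25 + 27×40 + 25×40 + 24×15 + 21×10 + 16×30 + 15×20 = 4205.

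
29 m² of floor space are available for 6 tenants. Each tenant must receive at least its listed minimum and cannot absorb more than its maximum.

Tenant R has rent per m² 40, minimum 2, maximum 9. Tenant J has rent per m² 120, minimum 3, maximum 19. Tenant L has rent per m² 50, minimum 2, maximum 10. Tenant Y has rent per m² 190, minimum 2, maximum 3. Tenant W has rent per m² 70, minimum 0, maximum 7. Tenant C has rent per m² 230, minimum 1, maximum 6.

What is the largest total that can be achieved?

Meeting every minimum uses 2+3+2+2+0+1 = 10 m², leaving 19.
Rank by rent per m²: Tenant C 230 > Tenant Y 190 > Tenant J 120 > Tenant W 70 > Tenant L 50 > Tenant R 40.
Tenant C takes 5 more to reach its cap of 6 — 14 left.
Give Tenant Y 1 more to hit its cap of 3 — 13 left.
Only 13 left; Tenant J takes them to reach 16.
Total = 40×2 + 120×16 + 50×2 + 190×3 + 230×6 = 4050.

4050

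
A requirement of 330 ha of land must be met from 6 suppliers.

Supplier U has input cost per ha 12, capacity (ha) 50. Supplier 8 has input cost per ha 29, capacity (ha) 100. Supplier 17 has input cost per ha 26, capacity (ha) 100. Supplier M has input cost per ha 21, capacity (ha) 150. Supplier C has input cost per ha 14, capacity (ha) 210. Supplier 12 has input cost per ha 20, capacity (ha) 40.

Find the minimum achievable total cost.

Use suppliers in increasing cost order.
Supplier U at 12: take all 50 ha ; 280 still needed.
Supplier C at 14: take all 210 ha ; 70 still needed.
Supplier 12 (20): use full 40 ; 30 ha to go.
Supplier M (21): take the remaining 30 ; done.
Supplier 17, Supplier 8: unused.
Cost = 50×12 + 210×14 + 40×20 + 30×21 = 4970.

4970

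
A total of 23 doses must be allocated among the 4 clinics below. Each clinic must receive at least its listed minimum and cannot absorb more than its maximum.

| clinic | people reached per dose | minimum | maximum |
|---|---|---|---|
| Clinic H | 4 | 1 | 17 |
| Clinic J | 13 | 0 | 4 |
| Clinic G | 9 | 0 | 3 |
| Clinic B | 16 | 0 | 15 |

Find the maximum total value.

323

Meeting every minimum uses 1+0+0+0 = 1 doses, leaving 22.
Highest people reached per dose first: Clinic B 16 > Clinic J 13 > Clinic G 9 > Clinic H 4.
Give Clinic B 15 more to hit its cap of 15 — 7 left.
Clinic J: +4 to 4 (cap) — 3 left.
Clinic G: +3 to 3 (cap) — 0 left.
Total = 4×1 + 13×4 + 9×3 + 16×15 = 323.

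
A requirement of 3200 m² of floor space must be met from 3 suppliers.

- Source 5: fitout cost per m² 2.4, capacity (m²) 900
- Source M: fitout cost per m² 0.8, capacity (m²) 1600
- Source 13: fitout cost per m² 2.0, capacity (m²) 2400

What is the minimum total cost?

4480

Use suppliers in increasing cost order.
Source M (0.8): use full 1600 → 1600 m² to go.
Source 13 at 2.0: take 1600 of its 2400 → requirement met.
Source 5: unused.
Cost = 1600×0.8 + 1600×2.0 = 4480.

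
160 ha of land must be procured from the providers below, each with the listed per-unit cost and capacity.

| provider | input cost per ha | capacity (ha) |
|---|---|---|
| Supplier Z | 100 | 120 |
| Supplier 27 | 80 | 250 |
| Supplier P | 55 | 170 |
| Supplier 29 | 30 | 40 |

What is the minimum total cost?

7800

Fill from the cheapest provider first.
Supplier 29 (30): use full 40 — 120 ha to go.
Take 120 from Supplier P at 55 to finish.
Supplier 27, Supplier Z: unused.
Cost = 40×30 + 120×55 = 7800.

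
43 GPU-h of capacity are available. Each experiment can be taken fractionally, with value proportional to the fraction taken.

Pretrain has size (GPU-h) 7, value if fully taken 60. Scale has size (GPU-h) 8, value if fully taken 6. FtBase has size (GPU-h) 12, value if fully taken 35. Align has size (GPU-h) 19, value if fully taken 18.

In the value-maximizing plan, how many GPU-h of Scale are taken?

Sort by value density: Pretrain 60/7≈8.57, FtBase 35/12≈2.92, Align 18/19≈0.947, Scale 6/8≈0.75.
All 7 GPU-h of Pretrain fit (value 60) → 36 remain.
Take all of FtBase (12 GPU-h, value 35) → 24 GPU-h left.
Take all of Align (19 GPU-h, value 18) → 5 GPU-h left.
5 GPU-h left: a 5/8 share of Scale gives 6×5/8 = 3.75.

5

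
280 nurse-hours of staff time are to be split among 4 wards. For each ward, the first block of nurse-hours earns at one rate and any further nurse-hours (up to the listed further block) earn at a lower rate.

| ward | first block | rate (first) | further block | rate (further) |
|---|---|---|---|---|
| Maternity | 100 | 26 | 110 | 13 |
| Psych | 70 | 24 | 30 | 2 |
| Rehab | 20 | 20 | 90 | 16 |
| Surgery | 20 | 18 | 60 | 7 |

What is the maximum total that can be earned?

Rank every tier by rate: Maternity/tier1 26 > Psych/tier1 24 > Rehab/tier1 20 > Surgery/tier1 18 > Rehab/tier2 16 > Maternity/tier2 13 > Surgery/tier2 7 > Psych/tier2 2.
Maternity tier1 at 26: fill all 100 → 180 left.
Psych tier1 at 24: fill all 70 → 110 left.
Rehab/tier1 (20): +20 → 90 left.
Surgery/tier1 (18): +20 → 70 left.
Rehab tier2 at 16: only 70 left, fill 70.
Total = 26×100 + 24×70 + 20×20 + 18×20 + 16×70 = 6160.

6160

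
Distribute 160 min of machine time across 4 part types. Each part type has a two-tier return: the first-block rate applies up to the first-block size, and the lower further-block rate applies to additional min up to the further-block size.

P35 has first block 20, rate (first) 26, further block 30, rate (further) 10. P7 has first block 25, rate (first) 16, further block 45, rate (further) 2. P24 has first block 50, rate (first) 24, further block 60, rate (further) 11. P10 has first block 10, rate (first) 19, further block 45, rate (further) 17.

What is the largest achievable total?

3185

Order all 8 blocks by rate: P35/first 26 > P24/first 24 > P10/first 19 > P10/second 17 > P7/first 16 > P24/second 11 > P35/second 10 > P7/second 2.
P35/first (26): +20 → 140 left.
P24 first at 24: fill all 50 → 90 left.
Fill P10 first block (10 at 19) → 80 left.
Fill P10 second block (45 at 17) → 35 left.
P7/first (16): +25 → 10 left.
P24 second at 11: only 10 left, fill 10.
Total = 26×20 + 24×50 + 19×10 + 17×45 + 16×25 + 11×10 = 3185.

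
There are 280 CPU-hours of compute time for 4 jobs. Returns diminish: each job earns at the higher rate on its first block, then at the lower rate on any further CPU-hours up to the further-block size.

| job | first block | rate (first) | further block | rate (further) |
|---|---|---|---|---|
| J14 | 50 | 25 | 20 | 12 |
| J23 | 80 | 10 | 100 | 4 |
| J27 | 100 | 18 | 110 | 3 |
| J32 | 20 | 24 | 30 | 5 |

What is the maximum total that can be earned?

4620

Order all 8 blocks by rate: J14/T1 25 > J32/T1 24 > J27/T1 18 > J14/T2 12 > J23/T1 10 > J32/T2 5 > J23/T2 4 > J27/T2 3.
J14 T1 at 25: fill all 50 → 230 left.
Fill J32 T1 block (20 at 24) → 210 left.
Fill J27 T1 block (100 at 18) → 110 left.
J14 T2 at 12: fill all 20 → 90 left.
J23 T1 at 10: fill all 80 → 10 left.
J32/T2: +10 of 30 at 5; pool empty.
Total = 25×50 + 24×20 + 18×100 + 12×20 + 10×80 + 5×10 = 4620.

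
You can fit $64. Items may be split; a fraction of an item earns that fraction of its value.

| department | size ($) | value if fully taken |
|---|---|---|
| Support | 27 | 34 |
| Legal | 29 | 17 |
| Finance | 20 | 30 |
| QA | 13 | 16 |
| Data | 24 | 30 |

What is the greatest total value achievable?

Rank by value-to-size ratio: Finance 30/20≈1.5, Support 34/27≈1.26, Data 30/24≈1.25, QA 16/13≈1.23, Legal 17/29≈0.586.
Take all of Finance (20 $, value 30) ; 44 $ left.
Support: take in full, 27 $ for value 34 ; 17 left.
Only 17 $ remain; take 17/24 of Data for value 30×17/24 = 21.25.
Total value = 85.25.

85.25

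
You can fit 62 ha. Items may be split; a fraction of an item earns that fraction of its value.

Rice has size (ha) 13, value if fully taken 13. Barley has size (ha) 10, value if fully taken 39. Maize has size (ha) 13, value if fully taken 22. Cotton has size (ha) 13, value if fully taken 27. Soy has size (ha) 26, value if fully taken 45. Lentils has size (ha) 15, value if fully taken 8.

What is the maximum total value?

Best value per unit of size first: Barley 39/10≈3.9, Cotton 27/13≈2.08, Soy 45/26≈1.73, Maize 22/13≈1.69, Rice 13/13≈1, Lentils 8/15≈0.533.
All 10 ha of Barley fit (value 39) → 52 remain.
Cotton: take in full, 13 ha for value 27 → 39 left.
Soy: take in full, 26 ha for value 45 → 13 left.
Take all of Maize (13 ha, value 22) → 0 ha left.
Total value = 133.

133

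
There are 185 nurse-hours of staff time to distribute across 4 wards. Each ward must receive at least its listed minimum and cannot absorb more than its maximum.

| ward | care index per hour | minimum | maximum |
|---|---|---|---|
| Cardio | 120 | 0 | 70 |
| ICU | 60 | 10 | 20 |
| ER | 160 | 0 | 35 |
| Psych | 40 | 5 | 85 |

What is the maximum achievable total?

17600

Meeting every minimum uses 0+10+0+5 = 15 nurse-hours, leaving 170.
Order the wards by care index per hour: ER 160 > Cardio 120 > ICU 60 > Psych 40.
ER: +35 to 35 (cap) ; 135 left.
Give Cardio 70 more to hit its cap of 70 ; 65 left.
Give ICU 10 more to hit its cap of 20 ; 55 left.
Only 55 left; Psych takes them to reach 60.
Total = 120×70 + 60×20 + 160×35 + 40×60 = 17600.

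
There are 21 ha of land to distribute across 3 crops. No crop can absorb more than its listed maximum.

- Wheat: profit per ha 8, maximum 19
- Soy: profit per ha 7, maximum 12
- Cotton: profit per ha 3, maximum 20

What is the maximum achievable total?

Highest profit per ha first: Wheat 8 > Soy 7 > Cotton 3.
Wheat takes 19 to reach its cap of 19 — 2 left.
Soy: +2 (room for 12) → 2. Pool exhausted.
Total = 8×19 + 7×2 = 166.

166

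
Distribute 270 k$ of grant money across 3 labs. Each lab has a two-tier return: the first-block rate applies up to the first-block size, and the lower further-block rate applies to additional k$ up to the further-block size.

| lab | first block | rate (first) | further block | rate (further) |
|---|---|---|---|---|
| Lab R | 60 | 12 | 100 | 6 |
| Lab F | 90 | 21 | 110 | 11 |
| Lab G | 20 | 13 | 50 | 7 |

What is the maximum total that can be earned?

3970

Treat each block as its own option and order by rate: Lab F/tier1 21 > Lab G/tier1 13 > Lab R/tier1 12 > Lab F/tier2 11 > Lab G/tier2 7 > Lab R/tier2 6.
Lab F tier1 at 21: fill all 90 ; 180 left.
Fill Lab G tier1 block (20 at 13) ; 160 left.
Lab R/tier1 (12): +60 ; 100 left.
Lab F tier2 at 11: only 100 left, fill 100.
Total = 21×90 + 13×20 + 12×60 + 11×100 = 3970.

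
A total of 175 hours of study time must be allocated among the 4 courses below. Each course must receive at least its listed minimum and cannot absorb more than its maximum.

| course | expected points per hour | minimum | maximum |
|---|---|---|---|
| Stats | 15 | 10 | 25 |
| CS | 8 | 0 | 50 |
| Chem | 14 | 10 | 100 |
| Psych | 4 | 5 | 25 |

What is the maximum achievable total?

2155

Meeting every minimum uses 10+0+10+5 = 25 hours, leaving 150.
Order the courses by expected points per hour: Stats 15 > Chem 14 > CS 8 > Psych 4.
Stats takes 15 more to reach its cap of 25 ; 135 left.
Chem takes 90 more to reach its cap of 100 ; 45 left.
Only 45 left; CS takes them to reach 45.
Total = 15×25 + 8×45 + 14×100 + 4×5 = 2155.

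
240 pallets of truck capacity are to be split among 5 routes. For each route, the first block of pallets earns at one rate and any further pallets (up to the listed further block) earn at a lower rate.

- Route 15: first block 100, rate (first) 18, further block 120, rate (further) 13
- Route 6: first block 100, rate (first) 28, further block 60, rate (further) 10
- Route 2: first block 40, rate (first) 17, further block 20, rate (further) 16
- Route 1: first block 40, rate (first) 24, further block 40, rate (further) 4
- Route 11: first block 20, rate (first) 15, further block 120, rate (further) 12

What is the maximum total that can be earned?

Treat each block as its own option and order by rate: Route 6/tier1 28 > Route 1/tier1 24 > Route 15/tier1 18 > Route 2/tier1 17 > Route 2/tier2 16 > Route 11/tier1 15 > Route 15/tier2 13 > Route 11/tier2 12 > Route 6/tier2 10 > Route 1/tier2 4.
Route 6 tier1 at 28: fill all 100 → 140 left.
Fill Route 1 tier1 block (40 at 24) → 100 left.
Route 15 tier1 at 18: fill all 100 → 0 left.
Total = 28×100 + 24×40 + 18×100 = 5560.

5560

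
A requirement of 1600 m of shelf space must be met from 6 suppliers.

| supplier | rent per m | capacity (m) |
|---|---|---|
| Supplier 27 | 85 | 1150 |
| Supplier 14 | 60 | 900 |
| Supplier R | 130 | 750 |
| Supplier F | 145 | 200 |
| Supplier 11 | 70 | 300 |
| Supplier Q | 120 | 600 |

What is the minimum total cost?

109000

Cheapest first:
Take 900 from Supplier 14 at 60 → need 700 more.
Take 300 from Supplier 11 at 70 → need 400 more.
Take 400 from Supplier 27 at 85 to finish.
Supplier Q, Supplier R, Supplier F: unused.
Cost = 900×60 + 300×70 + 400×85 = 109000.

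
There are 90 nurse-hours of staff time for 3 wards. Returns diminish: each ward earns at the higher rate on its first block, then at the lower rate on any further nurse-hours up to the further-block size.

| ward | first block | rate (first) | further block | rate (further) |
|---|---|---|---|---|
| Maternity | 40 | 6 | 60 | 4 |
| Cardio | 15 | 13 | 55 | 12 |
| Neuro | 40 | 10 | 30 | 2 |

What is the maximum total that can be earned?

1055

Order all 6 blocks by rate: Cardio/first 13 > Cardio/second 12 > Neuro/first 10 > Maternity/first 6 > Maternity/second 4 > Neuro/second 2.
Cardio/first (13): +15 ; 75 left.
Cardio/second (12): +55 ; 20 left.
20 remain; put them into Neuro first at 10.
Total = 13×15 + 12×55 + 10×20 = 1055.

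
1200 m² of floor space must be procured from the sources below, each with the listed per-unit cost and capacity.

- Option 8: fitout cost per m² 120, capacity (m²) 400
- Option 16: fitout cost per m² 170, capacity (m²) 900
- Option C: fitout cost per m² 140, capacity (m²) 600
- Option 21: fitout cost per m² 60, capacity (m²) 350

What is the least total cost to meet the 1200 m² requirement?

Cheapest first:
Option 21 (60): use full 350 — 850 m² to go.
Take 400 from Option 8 at 120 — need 450 more.
Option C (140): take the remaining 450 — done.
Option 16: unused.
Cost = 350×60 + 400×120 + 450×140 = 132000.

132000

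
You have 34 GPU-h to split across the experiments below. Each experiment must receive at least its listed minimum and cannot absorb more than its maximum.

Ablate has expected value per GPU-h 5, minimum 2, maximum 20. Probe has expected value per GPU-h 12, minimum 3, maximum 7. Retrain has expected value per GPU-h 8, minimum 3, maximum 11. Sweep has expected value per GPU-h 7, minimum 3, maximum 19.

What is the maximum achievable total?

280

Meeting every minimum uses 2+3+3+3 = 11 GPU-h, leaving 23.
Rank by expected value per GPU-h: Probe 12 > Retrain 8 > Sweep 7 > Ablate 5.
Probe takes 4 more to reach its cap of 7 — 19 left.
Retrain takes 8 more to reach its cap of 11 — 11 left.
Sweep: +11 (room for 16) → 14. Pool exhausted.
Total = 5×2 + 12×7 + 8×11 + 7×14 = 280.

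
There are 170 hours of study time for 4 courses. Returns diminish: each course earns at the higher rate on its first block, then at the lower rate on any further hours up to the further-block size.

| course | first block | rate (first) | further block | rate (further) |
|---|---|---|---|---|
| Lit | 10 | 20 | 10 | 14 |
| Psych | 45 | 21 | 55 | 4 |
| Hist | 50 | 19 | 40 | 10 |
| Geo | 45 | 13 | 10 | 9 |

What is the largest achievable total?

2920

Rank every tier by rate: Psych/first 21 > Lit/first 20 > Hist/first 19 > Lit/second 14 > Geo/first 13 > Hist/second 10 > Geo/second 9 > Psych/second 4.
Fill Psych first block (45 at 21) — 125 left.
Lit first at 20: fill all 10 — 115 left.
Hist/first (19): +50 — 65 left.
Lit/second (14): +10 — 55 left.
Geo/first (13): +45 — 10 left.
Hist/second: +10 of 40 at 10; pool empty.
Total = 21×45 + 20×10 + 19×50 + 14×10 + 13×45 + 10×10 = 2920.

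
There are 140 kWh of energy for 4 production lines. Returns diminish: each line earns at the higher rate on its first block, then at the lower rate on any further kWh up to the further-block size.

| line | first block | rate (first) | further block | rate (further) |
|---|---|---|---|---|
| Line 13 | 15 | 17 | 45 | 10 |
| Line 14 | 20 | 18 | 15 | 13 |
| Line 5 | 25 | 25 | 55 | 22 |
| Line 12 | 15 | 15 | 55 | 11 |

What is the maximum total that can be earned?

Rank every tier by rate: Line 5/T1 25 > Line 5/T2 22 > Line 14/T1 18 > Line 13/T1 17 > Line 12/T1 15 > Line 14/T2 13 > Line 12/T2 11 > Line 13/T2 10.
Fill Line 5 T1 block (25 at 25) → 115 left.
Line 5/T2 (22): +55 → 60 left.
Line 14/T1 (18): +20 → 40 left.
Line 13 T1 at 17: fill all 15 → 25 left.
Line 12/T1 (15): +15 → 10 left.
Line 14/T2: +10 of 15 at 13; pool empty.
Total = 25×25 + 22×55 + 18×20 + 17×15 + 15×15 + 13×10 = 2805.

2805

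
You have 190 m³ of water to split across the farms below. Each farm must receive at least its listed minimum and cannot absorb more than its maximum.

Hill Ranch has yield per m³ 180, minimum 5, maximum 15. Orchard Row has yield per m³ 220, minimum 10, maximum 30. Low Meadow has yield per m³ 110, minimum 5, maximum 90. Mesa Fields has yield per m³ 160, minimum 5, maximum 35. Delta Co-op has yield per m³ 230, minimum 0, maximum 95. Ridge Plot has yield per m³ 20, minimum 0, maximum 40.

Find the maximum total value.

Meeting every minimum uses 5+10+5+5+0+0 = 25 m³, leaving 165.
Order the farms by yield per m³: Delta Co-op 230 > Orchard Row 220 > Hill Ranch 180 > Mesa Fields 160 > Low Meadow 110 > Ridge Plot 20.
Delta Co-op: +95 to 95 (cap) → 70 left.
Orchard Row: +20 to 30 (cap) → 50 left.
Hill Ranch: +10 to 15 (cap) → 40 left.
Give Mesa Fields 30 more to hit its cap of 35 → 10 left.
Low Meadow has room for 85 more but only 10 remain, so it gets 15.
Total = 180×15 + 220×30 + 110×15 + 160×35 + 230×95 = 38400.

38400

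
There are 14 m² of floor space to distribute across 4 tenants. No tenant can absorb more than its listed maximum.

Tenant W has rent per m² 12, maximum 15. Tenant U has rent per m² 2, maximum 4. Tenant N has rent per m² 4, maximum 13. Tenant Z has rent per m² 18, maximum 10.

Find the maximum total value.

228

Highest rent per m² first: Tenant Z 18 > Tenant W 12 > Tenant N 4 > Tenant U 2.
Give Tenant Z 10 to hit its cap of 10 ; 4 left.
Only 4 left; Tenant W takes them to reach 4.
Total = 12×4 + 18×10 = 228.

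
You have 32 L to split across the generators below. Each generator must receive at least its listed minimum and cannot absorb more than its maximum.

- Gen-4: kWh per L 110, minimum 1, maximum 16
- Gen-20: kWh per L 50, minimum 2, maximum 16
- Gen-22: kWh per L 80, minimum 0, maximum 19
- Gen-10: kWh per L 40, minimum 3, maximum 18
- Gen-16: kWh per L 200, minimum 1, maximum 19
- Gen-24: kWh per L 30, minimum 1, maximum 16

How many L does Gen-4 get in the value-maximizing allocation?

7

Meeting every minimum uses 1+2+0+3+1+1 = 8 L, leaving 24.
Rank by kWh per L: Gen-16 200 > Gen-4 110 > Gen-22 80 > Gen-20 50 > Gen-10 40 > Gen-24 30.
Give Gen-16 18 more to hit its cap of 19 — 6 left.
Gen-4 has room for 15 more but only 6 remain, so it gets 7.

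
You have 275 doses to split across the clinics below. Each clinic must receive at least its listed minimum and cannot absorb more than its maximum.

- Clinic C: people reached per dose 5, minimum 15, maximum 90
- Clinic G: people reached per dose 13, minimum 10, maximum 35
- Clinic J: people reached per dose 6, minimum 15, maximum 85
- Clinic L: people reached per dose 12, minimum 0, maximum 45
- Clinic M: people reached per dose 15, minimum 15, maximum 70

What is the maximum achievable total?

2755

Meeting every minimum uses 15+10+15+0+15 = 55 doses, leaving 220.
Order the clinics by people reached per dose: Clinic M 15 > Clinic G 13 > Clinic L 12 > Clinic J 6 > Clinic C 5.
Give Clinic M 55 more to hit its cap of 70 — 165 left.
Give Clinic G 25 more to hit its cap of 35 — 140 left.
Give Clinic L 45 more to hit its cap of 45 — 95 left.
Give Clinic J 70 more to hit its cap of 85 — 25 left.
Clinic C has room for 75 more but only 25 remain, so it gets 40.
Total = 5×40 + 13×35 + 6×85 + 12×45 + 15×70 = 2755.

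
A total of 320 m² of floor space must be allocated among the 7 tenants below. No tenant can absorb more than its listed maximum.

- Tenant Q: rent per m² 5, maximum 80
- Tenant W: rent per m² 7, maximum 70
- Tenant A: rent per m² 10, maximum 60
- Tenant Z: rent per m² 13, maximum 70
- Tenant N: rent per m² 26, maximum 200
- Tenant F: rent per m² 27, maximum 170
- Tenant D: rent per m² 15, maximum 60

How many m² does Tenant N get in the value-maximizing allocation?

150

Order the tenants by rent per m²: Tenant F 27 > Tenant N 26 > Tenant D 15 > Tenant Z 13 > Tenant A 10 > Tenant W 7 > Tenant Q 5.
Tenant F takes 170 to reach its cap of 170 → 150 left.
Only 150 left; Tenant N takes them to reach 150.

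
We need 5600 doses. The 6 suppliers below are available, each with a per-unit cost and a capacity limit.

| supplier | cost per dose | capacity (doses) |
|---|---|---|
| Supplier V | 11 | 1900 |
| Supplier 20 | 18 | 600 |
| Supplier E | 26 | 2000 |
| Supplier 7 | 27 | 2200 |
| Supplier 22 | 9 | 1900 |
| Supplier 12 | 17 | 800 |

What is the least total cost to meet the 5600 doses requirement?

72800

Use suppliers in increasing cost order.
Supplier 22 at 9: take all 1900 doses — 3700 still needed.
Take 1900 from Supplier V at 11 — need 1800 more.
Supplier 12 (17): use full 800 — 1000 doses to go.
Supplier 20 (18): use full 600 — 400 doses to go.
Supplier E (26): take the remaining 400 — done.
Supplier 7: unused.
Cost = 1900×9 + 1900×11 + 800×17 + 600×18 + 400×26 = 72800.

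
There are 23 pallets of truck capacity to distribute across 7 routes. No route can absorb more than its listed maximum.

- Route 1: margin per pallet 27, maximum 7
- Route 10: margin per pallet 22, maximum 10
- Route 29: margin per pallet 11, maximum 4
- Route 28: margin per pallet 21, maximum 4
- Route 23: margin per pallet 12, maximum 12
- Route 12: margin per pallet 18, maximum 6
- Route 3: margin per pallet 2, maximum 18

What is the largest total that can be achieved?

Rank by margin per pallet: Route 1 27 > Route 10 22 > Route 28 21 > Route 12 18 > Route 23 12 > Route 29 11 > Route 3 2.
Route 1 takes 7 to reach its cap of 7 — 16 left.
Give Route 10 10 to hit its cap of 10 — 6 left.
Give Route 28 4 to hit its cap of 4 — 2 left.
Route 12: +2 (room for 6) → 2. Pool exhausted.
Total = 27×7 + 22×10 + 21×4 + 18×2 = 529.

529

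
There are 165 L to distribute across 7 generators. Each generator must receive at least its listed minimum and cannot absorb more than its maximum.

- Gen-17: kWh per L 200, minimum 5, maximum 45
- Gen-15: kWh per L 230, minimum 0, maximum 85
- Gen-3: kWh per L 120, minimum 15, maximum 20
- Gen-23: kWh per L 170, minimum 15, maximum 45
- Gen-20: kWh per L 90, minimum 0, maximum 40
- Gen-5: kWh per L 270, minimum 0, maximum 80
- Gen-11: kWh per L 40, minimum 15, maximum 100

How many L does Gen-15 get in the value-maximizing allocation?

35

Meeting every minimum uses 5+0+15+15+0+0+15 = 50 L, leaving 115.
Rank by kWh per L: Gen-5 270 > Gen-15 230 > Gen-17 200 > Gen-23 170 > Gen-3 120 > Gen-20 90 > Gen-11 40.
Gen-5: +80 to 80 (cap) → 35 left.
Only 35 left; Gen-15 takes them to reach 35.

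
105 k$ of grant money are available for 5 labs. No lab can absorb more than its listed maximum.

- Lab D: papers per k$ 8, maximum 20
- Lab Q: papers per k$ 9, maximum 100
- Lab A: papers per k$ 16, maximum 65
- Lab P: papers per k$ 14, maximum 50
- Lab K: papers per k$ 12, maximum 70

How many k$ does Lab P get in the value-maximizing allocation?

Rank by papers per k$: Lab A 16 > Lab P 14 > Lab K 12 > Lab Q 9 > Lab D 8.
Give Lab A 65 to hit its cap of 65 ; 40 left.
Only 40 left; Lab P takes them to reach 40.

40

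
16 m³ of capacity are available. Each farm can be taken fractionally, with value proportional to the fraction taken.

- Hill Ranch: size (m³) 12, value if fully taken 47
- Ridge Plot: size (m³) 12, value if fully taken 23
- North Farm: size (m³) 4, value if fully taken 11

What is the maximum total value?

Sort by value density: Hill Ranch 47/12≈3.92, North Farm 11/4≈2.75, Ridge Plot 23/12≈1.92.
Take all of Hill Ranch (12 m³, value 47) ; 4 m³ left.
North Farm: take in full, 4 m³ for value 11 ; 0 left.
Total value = 58.

58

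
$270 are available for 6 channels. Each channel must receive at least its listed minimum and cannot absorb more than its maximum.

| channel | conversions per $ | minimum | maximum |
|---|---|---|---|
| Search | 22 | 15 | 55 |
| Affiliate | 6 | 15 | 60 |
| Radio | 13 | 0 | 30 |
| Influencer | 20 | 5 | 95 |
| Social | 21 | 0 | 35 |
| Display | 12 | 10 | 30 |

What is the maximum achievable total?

4745

Meeting every minimum uses 15+15+0+5+0+10 = 45 $, leaving 225.
Rank by conversions per $: Search 22 > Social 21 > Influencer 20 > Radio 13 > Display 12 > Affiliate 6.
Give Search 40 more to hit its cap of 55 ; 185 left.
Social takes 35 more to reach its cap of 35 ; 150 left.
Influencer: +90 to 95 (cap) ; 60 left.
Give Radio 30 more to hit its cap of 30 ; 30 left.
Give Display 20 more to hit its cap of 30 ; 10 left.
Only 10 left; Affiliate takes them to reach 25.
Total = 22×55 + 6×25 + 13×30 + 20×95 + 21×35 + 12×30 = 4745.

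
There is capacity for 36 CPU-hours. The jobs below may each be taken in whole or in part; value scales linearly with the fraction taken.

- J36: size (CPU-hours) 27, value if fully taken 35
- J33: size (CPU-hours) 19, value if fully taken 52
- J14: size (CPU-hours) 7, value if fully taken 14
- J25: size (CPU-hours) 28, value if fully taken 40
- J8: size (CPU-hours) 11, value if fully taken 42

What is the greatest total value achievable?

Rank by value-to-size ratio: J8 42/11≈3.82, J33 52/19≈2.74, J14 14/7≈2, J25 40/28≈1.43, J36 35/27≈1.3.
J8: take in full, 11 CPU-hours for value 42 → 25 left.
All 19 CPU-hours of J33 fit (value 52) → 6 remain.
Fill the last 6 CPU-hours with part of J14: 6/7 of it earns 12.
Total value = 106.

106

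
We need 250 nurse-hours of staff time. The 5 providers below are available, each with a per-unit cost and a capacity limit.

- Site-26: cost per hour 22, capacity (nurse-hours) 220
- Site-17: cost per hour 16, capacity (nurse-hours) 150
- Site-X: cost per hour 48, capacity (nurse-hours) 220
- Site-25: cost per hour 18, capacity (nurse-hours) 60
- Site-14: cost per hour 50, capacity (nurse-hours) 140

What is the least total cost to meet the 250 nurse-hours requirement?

4360

Cheapest first:
Take 150 from Site-17 at 16 → need 100 more.
Take 60 from Site-25 at 18 → need 40 more.
Site-26 (22): take the remaining 40 → done.
Site-X, Site-14: unused.
Cost = 150×16 + 60×18 + 40×22 = 4360.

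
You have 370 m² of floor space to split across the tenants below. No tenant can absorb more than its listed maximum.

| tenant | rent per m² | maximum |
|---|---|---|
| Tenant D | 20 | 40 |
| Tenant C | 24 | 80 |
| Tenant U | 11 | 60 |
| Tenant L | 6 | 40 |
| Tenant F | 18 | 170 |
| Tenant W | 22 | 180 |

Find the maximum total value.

Order the tenants by rent per m²: Tenant C 24 > Tenant W 22 > Tenant D 20 > Tenant F 18 > Tenant U 11 > Tenant L 6.
Tenant C takes 80 to reach its cap of 80 — 290 left.
Give Tenant W 180 to hit its cap of 180 — 110 left.
Give Tenant D 40 to hit its cap of 40 — 70 left.
Tenant F has room for 170 but only 70 remain, so it gets 70.
Total = 20×40 + 24×80 + 18×70 + 22×180 = 7940.

7940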